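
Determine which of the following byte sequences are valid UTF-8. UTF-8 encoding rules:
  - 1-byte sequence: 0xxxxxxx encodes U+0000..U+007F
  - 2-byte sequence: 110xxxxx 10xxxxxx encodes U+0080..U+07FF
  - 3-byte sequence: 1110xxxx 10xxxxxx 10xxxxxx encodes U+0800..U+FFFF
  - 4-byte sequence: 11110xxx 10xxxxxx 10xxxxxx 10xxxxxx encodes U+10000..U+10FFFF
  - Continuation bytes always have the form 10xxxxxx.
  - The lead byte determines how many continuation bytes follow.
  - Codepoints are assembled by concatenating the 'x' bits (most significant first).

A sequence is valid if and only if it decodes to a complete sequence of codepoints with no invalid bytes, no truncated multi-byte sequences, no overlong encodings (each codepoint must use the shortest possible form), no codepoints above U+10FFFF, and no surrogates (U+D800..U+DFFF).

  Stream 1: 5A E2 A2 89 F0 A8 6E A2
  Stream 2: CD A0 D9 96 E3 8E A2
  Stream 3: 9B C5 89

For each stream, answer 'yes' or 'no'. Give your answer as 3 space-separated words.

Answer: no yes no

Derivation:
Stream 1: error at byte offset 6. INVALID
Stream 2: decodes cleanly. VALID
Stream 3: error at byte offset 0. INVALID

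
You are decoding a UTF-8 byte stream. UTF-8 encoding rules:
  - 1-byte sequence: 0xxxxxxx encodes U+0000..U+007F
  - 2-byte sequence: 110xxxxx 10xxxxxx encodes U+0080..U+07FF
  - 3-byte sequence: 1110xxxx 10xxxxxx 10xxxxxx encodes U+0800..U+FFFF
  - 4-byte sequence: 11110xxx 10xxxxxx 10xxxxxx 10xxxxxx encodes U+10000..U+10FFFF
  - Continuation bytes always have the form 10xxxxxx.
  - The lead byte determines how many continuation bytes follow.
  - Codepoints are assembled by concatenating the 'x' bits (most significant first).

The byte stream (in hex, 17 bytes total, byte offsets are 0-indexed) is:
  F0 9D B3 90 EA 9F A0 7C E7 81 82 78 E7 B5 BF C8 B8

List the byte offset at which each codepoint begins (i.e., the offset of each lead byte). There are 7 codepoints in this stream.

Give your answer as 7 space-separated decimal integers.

Byte[0]=F0: 4-byte lead, need 3 cont bytes. acc=0x0
Byte[1]=9D: continuation. acc=(acc<<6)|0x1D=0x1D
Byte[2]=B3: continuation. acc=(acc<<6)|0x33=0x773
Byte[3]=90: continuation. acc=(acc<<6)|0x10=0x1DCD0
Completed: cp=U+1DCD0 (starts at byte 0)
Byte[4]=EA: 3-byte lead, need 2 cont bytes. acc=0xA
Byte[5]=9F: continuation. acc=(acc<<6)|0x1F=0x29F
Byte[6]=A0: continuation. acc=(acc<<6)|0x20=0xA7E0
Completed: cp=U+A7E0 (starts at byte 4)
Byte[7]=7C: 1-byte ASCII. cp=U+007C
Byte[8]=E7: 3-byte lead, need 2 cont bytes. acc=0x7
Byte[9]=81: continuation. acc=(acc<<6)|0x01=0x1C1
Byte[10]=82: continuation. acc=(acc<<6)|0x02=0x7042
Completed: cp=U+7042 (starts at byte 8)
Byte[11]=78: 1-byte ASCII. cp=U+0078
Byte[12]=E7: 3-byte lead, need 2 cont bytes. acc=0x7
Byte[13]=B5: continuation. acc=(acc<<6)|0x35=0x1F5
Byte[14]=BF: continuation. acc=(acc<<6)|0x3F=0x7D7F
Completed: cp=U+7D7F (starts at byte 12)
Byte[15]=C8: 2-byte lead, need 1 cont bytes. acc=0x8
Byte[16]=B8: continuation. acc=(acc<<6)|0x38=0x238
Completed: cp=U+0238 (starts at byte 15)

Answer: 0 4 7 8 11 12 15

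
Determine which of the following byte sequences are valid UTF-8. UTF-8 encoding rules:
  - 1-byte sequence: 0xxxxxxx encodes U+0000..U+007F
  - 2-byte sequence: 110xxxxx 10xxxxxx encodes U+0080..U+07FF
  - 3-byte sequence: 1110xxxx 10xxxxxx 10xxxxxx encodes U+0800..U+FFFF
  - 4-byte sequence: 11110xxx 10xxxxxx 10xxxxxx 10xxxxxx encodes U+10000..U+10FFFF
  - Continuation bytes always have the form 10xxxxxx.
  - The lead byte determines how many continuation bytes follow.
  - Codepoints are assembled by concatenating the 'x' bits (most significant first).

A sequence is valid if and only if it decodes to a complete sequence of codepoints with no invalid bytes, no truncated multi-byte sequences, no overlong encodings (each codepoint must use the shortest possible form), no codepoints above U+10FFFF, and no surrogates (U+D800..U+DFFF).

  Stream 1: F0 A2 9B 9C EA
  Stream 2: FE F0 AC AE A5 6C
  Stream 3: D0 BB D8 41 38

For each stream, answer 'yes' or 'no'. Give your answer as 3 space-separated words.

Stream 1: error at byte offset 5. INVALID
Stream 2: error at byte offset 0. INVALID
Stream 3: error at byte offset 3. INVALID

Answer: no no no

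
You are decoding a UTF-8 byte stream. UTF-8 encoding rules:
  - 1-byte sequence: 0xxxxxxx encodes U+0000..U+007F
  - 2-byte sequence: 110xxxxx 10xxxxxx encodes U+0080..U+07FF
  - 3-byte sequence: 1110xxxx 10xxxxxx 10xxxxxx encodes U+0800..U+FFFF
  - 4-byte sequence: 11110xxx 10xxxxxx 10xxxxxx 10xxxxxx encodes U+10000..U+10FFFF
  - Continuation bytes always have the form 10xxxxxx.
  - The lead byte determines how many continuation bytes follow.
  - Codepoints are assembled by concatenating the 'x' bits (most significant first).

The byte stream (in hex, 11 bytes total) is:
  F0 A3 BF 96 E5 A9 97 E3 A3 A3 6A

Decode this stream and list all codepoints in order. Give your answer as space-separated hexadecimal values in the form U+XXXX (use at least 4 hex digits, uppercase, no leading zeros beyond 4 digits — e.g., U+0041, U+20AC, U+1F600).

Answer: U+23FD6 U+5A57 U+38E3 U+006A

Derivation:
Byte[0]=F0: 4-byte lead, need 3 cont bytes. acc=0x0
Byte[1]=A3: continuation. acc=(acc<<6)|0x23=0x23
Byte[2]=BF: continuation. acc=(acc<<6)|0x3F=0x8FF
Byte[3]=96: continuation. acc=(acc<<6)|0x16=0x23FD6
Completed: cp=U+23FD6 (starts at byte 0)
Byte[4]=E5: 3-byte lead, need 2 cont bytes. acc=0x5
Byte[5]=A9: continuation. acc=(acc<<6)|0x29=0x169
Byte[6]=97: continuation. acc=(acc<<6)|0x17=0x5A57
Completed: cp=U+5A57 (starts at byte 4)
Byte[7]=E3: 3-byte lead, need 2 cont bytes. acc=0x3
Byte[8]=A3: continuation. acc=(acc<<6)|0x23=0xE3
Byte[9]=A3: continuation. acc=(acc<<6)|0x23=0x38E3
Completed: cp=U+38E3 (starts at byte 7)
Byte[10]=6A: 1-byte ASCII. cp=U+006A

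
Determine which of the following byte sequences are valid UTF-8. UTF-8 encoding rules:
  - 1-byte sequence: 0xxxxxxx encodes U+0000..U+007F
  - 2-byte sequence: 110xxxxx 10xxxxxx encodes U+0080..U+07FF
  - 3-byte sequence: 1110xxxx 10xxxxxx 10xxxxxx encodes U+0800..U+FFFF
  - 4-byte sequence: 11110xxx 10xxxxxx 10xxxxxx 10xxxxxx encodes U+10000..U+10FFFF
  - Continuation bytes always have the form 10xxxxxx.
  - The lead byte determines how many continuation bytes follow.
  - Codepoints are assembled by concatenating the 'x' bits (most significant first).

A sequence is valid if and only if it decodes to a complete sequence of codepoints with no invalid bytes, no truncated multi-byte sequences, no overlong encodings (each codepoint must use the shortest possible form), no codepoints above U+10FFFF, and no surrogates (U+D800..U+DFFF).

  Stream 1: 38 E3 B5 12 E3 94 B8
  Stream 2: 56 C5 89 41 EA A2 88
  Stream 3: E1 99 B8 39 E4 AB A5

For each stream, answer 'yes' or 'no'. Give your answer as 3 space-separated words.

Answer: no yes yes

Derivation:
Stream 1: error at byte offset 3. INVALID
Stream 2: decodes cleanly. VALID
Stream 3: decodes cleanly. VALID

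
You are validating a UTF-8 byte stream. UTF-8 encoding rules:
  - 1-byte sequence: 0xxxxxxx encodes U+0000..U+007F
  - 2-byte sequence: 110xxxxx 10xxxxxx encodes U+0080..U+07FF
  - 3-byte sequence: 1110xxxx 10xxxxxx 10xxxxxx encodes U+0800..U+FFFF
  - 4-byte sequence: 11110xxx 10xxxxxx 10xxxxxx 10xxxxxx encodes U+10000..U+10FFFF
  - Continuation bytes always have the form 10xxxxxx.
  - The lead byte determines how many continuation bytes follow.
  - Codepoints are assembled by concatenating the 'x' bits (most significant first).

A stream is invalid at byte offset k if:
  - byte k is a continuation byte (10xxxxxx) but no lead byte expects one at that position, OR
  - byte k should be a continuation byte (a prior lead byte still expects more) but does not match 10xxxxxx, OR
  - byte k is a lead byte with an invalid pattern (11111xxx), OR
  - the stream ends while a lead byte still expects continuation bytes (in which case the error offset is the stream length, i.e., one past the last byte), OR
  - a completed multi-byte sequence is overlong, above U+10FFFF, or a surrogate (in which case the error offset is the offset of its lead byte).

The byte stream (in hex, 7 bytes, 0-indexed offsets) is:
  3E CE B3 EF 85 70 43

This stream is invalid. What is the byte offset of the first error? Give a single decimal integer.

Answer: 5

Derivation:
Byte[0]=3E: 1-byte ASCII. cp=U+003E
Byte[1]=CE: 2-byte lead, need 1 cont bytes. acc=0xE
Byte[2]=B3: continuation. acc=(acc<<6)|0x33=0x3B3
Completed: cp=U+03B3 (starts at byte 1)
Byte[3]=EF: 3-byte lead, need 2 cont bytes. acc=0xF
Byte[4]=85: continuation. acc=(acc<<6)|0x05=0x3C5
Byte[5]=70: expected 10xxxxxx continuation. INVALID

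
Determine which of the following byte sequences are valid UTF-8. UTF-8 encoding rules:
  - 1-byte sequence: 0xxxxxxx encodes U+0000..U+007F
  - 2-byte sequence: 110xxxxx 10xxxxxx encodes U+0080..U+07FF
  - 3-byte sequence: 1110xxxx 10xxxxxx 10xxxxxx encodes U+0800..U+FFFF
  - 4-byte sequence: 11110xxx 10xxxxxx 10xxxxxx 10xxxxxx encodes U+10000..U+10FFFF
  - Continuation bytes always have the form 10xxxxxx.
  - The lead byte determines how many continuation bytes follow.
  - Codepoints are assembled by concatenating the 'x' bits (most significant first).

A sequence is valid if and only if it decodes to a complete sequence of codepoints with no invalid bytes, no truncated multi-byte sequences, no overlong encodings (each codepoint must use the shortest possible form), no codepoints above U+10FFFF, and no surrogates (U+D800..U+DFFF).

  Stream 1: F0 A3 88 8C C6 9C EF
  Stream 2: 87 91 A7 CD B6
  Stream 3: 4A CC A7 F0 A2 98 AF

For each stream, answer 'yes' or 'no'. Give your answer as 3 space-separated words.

Stream 1: error at byte offset 7. INVALID
Stream 2: error at byte offset 0. INVALID
Stream 3: decodes cleanly. VALID

Answer: no no yes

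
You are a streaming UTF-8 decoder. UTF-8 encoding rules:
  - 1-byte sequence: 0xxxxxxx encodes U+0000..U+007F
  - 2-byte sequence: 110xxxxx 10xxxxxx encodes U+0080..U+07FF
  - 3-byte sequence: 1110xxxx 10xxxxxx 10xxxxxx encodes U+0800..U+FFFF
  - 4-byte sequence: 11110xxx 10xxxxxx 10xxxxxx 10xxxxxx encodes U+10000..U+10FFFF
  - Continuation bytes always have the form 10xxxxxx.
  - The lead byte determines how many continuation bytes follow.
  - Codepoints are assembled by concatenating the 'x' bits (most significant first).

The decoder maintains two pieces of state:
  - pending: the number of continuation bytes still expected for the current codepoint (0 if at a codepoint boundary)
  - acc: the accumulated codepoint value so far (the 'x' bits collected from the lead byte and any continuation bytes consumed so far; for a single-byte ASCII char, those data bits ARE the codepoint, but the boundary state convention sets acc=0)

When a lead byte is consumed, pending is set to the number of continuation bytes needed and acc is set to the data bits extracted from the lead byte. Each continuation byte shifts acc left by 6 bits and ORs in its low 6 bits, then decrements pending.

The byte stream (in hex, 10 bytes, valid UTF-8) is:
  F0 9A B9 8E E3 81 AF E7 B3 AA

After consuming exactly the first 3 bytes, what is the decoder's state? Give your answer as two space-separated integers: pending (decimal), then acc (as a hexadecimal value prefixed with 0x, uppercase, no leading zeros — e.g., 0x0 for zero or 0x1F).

Answer: 1 0x6B9

Derivation:
Byte[0]=F0: 4-byte lead. pending=3, acc=0x0
Byte[1]=9A: continuation. acc=(acc<<6)|0x1A=0x1A, pending=2
Byte[2]=B9: continuation. acc=(acc<<6)|0x39=0x6B9, pending=1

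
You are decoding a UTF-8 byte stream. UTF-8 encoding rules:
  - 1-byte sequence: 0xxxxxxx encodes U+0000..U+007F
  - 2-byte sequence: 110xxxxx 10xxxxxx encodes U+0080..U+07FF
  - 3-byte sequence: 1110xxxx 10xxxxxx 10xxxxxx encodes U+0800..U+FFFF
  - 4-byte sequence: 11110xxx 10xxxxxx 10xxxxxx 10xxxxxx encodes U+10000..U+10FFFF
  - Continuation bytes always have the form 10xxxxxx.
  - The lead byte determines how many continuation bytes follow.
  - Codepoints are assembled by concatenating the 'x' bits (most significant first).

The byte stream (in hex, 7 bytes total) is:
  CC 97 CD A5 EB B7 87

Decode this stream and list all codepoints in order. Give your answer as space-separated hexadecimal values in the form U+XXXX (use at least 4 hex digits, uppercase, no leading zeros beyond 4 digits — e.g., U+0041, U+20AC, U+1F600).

Byte[0]=CC: 2-byte lead, need 1 cont bytes. acc=0xC
Byte[1]=97: continuation. acc=(acc<<6)|0x17=0x317
Completed: cp=U+0317 (starts at byte 0)
Byte[2]=CD: 2-byte lead, need 1 cont bytes. acc=0xD
Byte[3]=A5: continuation. acc=(acc<<6)|0x25=0x365
Completed: cp=U+0365 (starts at byte 2)
Byte[4]=EB: 3-byte lead, need 2 cont bytes. acc=0xB
Byte[5]=B7: continuation. acc=(acc<<6)|0x37=0x2F7
Byte[6]=87: continuation. acc=(acc<<6)|0x07=0xBDC7
Completed: cp=U+BDC7 (starts at byte 4)

Answer: U+0317 U+0365 U+BDC7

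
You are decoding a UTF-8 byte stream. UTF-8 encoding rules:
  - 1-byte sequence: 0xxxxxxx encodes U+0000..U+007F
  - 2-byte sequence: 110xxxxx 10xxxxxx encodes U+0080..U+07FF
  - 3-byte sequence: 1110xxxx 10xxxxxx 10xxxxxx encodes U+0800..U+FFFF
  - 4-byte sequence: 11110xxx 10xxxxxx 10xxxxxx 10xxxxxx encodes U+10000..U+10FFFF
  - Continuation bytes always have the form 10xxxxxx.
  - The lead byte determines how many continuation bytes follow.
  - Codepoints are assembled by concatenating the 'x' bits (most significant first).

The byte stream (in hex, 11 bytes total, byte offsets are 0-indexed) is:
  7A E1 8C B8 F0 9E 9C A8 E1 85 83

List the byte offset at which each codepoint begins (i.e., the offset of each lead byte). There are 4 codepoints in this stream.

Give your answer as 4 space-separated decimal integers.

Answer: 0 1 4 8

Derivation:
Byte[0]=7A: 1-byte ASCII. cp=U+007A
Byte[1]=E1: 3-byte lead, need 2 cont bytes. acc=0x1
Byte[2]=8C: continuation. acc=(acc<<6)|0x0C=0x4C
Byte[3]=B8: continuation. acc=(acc<<6)|0x38=0x1338
Completed: cp=U+1338 (starts at byte 1)
Byte[4]=F0: 4-byte lead, need 3 cont bytes. acc=0x0
Byte[5]=9E: continuation. acc=(acc<<6)|0x1E=0x1E
Byte[6]=9C: continuation. acc=(acc<<6)|0x1C=0x79C
Byte[7]=A8: continuation. acc=(acc<<6)|0x28=0x1E728
Completed: cp=U+1E728 (starts at byte 4)
Byte[8]=E1: 3-byte lead, need 2 cont bytes. acc=0x1
Byte[9]=85: continuation. acc=(acc<<6)|0x05=0x45
Byte[10]=83: continuation. acc=(acc<<6)|0x03=0x1143
Completed: cp=U+1143 (starts at byte 8)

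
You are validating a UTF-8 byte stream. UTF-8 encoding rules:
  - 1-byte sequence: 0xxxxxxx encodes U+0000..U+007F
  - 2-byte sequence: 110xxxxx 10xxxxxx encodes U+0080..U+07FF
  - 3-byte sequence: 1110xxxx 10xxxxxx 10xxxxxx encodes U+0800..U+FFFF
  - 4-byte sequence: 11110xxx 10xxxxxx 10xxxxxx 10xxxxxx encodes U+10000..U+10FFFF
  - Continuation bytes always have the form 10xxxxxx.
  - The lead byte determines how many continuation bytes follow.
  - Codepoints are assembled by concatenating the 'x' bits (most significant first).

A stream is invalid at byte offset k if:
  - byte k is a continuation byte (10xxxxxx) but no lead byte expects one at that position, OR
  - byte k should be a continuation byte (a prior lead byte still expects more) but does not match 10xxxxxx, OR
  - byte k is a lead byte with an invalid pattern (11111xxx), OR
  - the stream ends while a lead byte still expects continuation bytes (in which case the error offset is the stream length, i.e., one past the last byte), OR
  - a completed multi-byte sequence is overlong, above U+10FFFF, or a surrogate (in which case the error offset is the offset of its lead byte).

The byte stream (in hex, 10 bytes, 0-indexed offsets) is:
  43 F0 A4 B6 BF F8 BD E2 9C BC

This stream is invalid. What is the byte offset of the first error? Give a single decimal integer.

Answer: 5

Derivation:
Byte[0]=43: 1-byte ASCII. cp=U+0043
Byte[1]=F0: 4-byte lead, need 3 cont bytes. acc=0x0
Byte[2]=A4: continuation. acc=(acc<<6)|0x24=0x24
Byte[3]=B6: continuation. acc=(acc<<6)|0x36=0x936
Byte[4]=BF: continuation. acc=(acc<<6)|0x3F=0x24DBF
Completed: cp=U+24DBF (starts at byte 1)
Byte[5]=F8: INVALID lead byte (not 0xxx/110x/1110/11110)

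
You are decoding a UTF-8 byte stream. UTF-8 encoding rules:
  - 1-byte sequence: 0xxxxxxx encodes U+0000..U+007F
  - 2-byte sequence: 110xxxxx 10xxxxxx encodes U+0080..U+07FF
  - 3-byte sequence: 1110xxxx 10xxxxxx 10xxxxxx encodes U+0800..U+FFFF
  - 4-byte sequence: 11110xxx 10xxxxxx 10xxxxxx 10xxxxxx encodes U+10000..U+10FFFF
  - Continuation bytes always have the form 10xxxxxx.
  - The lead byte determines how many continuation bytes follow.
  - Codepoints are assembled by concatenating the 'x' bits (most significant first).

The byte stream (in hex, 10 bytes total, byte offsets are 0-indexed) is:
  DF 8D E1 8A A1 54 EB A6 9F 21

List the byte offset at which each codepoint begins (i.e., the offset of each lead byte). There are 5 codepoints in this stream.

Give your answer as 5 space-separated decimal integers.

Answer: 0 2 5 6 9

Derivation:
Byte[0]=DF: 2-byte lead, need 1 cont bytes. acc=0x1F
Byte[1]=8D: continuation. acc=(acc<<6)|0x0D=0x7CD
Completed: cp=U+07CD (starts at byte 0)
Byte[2]=E1: 3-byte lead, need 2 cont bytes. acc=0x1
Byte[3]=8A: continuation. acc=(acc<<6)|0x0A=0x4A
Byte[4]=A1: continuation. acc=(acc<<6)|0x21=0x12A1
Completed: cp=U+12A1 (starts at byte 2)
Byte[5]=54: 1-byte ASCII. cp=U+0054
Byte[6]=EB: 3-byte lead, need 2 cont bytes. acc=0xB
Byte[7]=A6: continuation. acc=(acc<<6)|0x26=0x2E6
Byte[8]=9F: continuation. acc=(acc<<6)|0x1F=0xB99F
Completed: cp=U+B99F (starts at byte 6)
Byte[9]=21: 1-byte ASCII. cp=U+0021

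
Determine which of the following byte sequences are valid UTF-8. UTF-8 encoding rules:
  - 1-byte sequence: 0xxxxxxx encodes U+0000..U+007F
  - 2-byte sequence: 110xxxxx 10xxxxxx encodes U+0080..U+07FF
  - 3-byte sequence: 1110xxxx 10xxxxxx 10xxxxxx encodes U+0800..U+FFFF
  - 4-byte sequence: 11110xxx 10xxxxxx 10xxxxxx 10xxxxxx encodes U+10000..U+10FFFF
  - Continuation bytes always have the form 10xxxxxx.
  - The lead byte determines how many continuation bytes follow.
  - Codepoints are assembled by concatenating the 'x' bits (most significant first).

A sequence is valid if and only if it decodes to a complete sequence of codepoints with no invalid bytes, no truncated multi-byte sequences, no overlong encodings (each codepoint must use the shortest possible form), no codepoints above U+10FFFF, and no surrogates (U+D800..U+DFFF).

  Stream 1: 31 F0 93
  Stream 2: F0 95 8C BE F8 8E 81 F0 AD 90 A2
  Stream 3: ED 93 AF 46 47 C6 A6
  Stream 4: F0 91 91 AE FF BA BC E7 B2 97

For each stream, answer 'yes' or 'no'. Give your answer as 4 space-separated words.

Answer: no no yes no

Derivation:
Stream 1: error at byte offset 3. INVALID
Stream 2: error at byte offset 4. INVALID
Stream 3: decodes cleanly. VALID
Stream 4: error at byte offset 4. INVALID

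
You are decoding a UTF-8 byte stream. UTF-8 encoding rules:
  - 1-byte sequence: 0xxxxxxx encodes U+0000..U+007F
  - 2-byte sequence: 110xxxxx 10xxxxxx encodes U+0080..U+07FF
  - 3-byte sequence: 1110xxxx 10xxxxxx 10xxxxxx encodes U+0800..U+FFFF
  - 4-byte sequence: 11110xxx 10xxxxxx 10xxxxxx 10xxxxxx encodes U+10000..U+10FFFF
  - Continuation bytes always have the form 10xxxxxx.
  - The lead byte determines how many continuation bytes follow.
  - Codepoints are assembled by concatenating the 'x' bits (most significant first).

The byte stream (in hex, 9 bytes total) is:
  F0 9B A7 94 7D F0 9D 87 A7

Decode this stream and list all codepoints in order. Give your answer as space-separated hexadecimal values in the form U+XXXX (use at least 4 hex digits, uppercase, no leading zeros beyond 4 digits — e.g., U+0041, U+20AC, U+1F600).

Answer: U+1B9D4 U+007D U+1D1E7

Derivation:
Byte[0]=F0: 4-byte lead, need 3 cont bytes. acc=0x0
Byte[1]=9B: continuation. acc=(acc<<6)|0x1B=0x1B
Byte[2]=A7: continuation. acc=(acc<<6)|0x27=0x6E7
Byte[3]=94: continuation. acc=(acc<<6)|0x14=0x1B9D4
Completed: cp=U+1B9D4 (starts at byte 0)
Byte[4]=7D: 1-byte ASCII. cp=U+007D
Byte[5]=F0: 4-byte lead, need 3 cont bytes. acc=0x0
Byte[6]=9D: continuation. acc=(acc<<6)|0x1D=0x1D
Byte[7]=87: continuation. acc=(acc<<6)|0x07=0x747
Byte[8]=A7: continuation. acc=(acc<<6)|0x27=0x1D1E7
Completed: cp=U+1D1E7 (starts at byte 5)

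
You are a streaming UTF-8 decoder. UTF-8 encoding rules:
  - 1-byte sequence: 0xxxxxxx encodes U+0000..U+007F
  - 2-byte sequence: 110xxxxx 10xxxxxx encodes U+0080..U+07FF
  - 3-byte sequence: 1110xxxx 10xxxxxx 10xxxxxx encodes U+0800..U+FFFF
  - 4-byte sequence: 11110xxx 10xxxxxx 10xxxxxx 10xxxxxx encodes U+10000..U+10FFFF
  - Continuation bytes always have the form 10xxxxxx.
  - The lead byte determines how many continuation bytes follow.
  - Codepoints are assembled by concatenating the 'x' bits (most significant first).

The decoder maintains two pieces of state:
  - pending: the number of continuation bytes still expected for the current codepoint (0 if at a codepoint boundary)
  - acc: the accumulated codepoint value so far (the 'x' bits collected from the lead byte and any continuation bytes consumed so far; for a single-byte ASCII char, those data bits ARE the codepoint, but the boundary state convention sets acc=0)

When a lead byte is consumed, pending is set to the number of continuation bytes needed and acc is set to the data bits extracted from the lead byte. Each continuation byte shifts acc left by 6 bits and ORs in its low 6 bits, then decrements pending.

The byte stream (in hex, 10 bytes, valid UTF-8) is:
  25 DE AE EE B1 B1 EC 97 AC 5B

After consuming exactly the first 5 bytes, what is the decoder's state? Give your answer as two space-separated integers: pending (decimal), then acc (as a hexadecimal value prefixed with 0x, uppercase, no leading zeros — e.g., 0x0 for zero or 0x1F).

Answer: 1 0x3B1

Derivation:
Byte[0]=25: 1-byte. pending=0, acc=0x0
Byte[1]=DE: 2-byte lead. pending=1, acc=0x1E
Byte[2]=AE: continuation. acc=(acc<<6)|0x2E=0x7AE, pending=0
Byte[3]=EE: 3-byte lead. pending=2, acc=0xE
Byte[4]=B1: continuation. acc=(acc<<6)|0x31=0x3B1, pending=1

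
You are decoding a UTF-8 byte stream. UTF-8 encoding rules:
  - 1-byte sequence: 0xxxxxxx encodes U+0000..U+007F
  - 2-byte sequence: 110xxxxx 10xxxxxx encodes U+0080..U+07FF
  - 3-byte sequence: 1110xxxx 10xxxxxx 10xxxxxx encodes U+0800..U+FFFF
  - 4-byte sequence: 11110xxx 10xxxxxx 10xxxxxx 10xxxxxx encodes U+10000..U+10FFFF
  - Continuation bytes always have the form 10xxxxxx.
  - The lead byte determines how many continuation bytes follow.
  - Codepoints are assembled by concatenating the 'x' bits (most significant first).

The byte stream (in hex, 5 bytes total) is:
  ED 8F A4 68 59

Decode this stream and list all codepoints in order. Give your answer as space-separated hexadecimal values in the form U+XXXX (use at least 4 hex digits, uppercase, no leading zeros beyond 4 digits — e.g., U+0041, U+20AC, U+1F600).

Byte[0]=ED: 3-byte lead, need 2 cont bytes. acc=0xD
Byte[1]=8F: continuation. acc=(acc<<6)|0x0F=0x34F
Byte[2]=A4: continuation. acc=(acc<<6)|0x24=0xD3E4
Completed: cp=U+D3E4 (starts at byte 0)
Byte[3]=68: 1-byte ASCII. cp=U+0068
Byte[4]=59: 1-byte ASCII. cp=U+0059

Answer: U+D3E4 U+0068 U+0059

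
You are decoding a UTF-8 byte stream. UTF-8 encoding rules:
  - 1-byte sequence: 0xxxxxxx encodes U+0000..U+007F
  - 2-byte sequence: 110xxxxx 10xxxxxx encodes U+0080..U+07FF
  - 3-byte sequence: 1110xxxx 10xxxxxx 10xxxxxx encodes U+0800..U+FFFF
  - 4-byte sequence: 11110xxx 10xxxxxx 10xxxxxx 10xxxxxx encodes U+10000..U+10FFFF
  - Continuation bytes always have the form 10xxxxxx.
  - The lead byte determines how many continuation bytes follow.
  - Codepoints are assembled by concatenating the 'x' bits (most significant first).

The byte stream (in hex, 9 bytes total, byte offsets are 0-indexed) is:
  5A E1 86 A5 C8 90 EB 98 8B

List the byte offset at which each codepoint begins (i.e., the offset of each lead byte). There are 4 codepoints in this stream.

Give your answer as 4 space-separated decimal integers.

Answer: 0 1 4 6

Derivation:
Byte[0]=5A: 1-byte ASCII. cp=U+005A
Byte[1]=E1: 3-byte lead, need 2 cont bytes. acc=0x1
Byte[2]=86: continuation. acc=(acc<<6)|0x06=0x46
Byte[3]=A5: continuation. acc=(acc<<6)|0x25=0x11A5
Completed: cp=U+11A5 (starts at byte 1)
Byte[4]=C8: 2-byte lead, need 1 cont bytes. acc=0x8
Byte[5]=90: continuation. acc=(acc<<6)|0x10=0x210
Completed: cp=U+0210 (starts at byte 4)
Byte[6]=EB: 3-byte lead, need 2 cont bytes. acc=0xB
Byte[7]=98: continuation. acc=(acc<<6)|0x18=0x2D8
Byte[8]=8B: continuation. acc=(acc<<6)|0x0B=0xB60B
Completed: cp=U+B60B (starts at byte 6)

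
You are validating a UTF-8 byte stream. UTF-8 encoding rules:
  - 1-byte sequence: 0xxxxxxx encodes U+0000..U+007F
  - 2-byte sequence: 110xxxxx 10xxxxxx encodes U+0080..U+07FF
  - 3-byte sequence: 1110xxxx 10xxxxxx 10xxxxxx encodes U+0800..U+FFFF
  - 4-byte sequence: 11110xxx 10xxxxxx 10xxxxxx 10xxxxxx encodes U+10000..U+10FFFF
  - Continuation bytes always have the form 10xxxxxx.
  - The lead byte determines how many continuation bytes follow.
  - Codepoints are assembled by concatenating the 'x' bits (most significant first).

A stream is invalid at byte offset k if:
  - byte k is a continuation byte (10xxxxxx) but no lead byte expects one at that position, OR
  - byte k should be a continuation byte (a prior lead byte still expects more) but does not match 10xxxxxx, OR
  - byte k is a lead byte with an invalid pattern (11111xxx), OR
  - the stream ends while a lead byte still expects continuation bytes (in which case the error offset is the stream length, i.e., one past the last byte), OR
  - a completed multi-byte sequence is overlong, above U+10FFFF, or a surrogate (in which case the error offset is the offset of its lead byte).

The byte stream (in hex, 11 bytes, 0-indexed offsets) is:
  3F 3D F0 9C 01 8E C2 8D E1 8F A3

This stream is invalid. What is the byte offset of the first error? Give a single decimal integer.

Answer: 4

Derivation:
Byte[0]=3F: 1-byte ASCII. cp=U+003F
Byte[1]=3D: 1-byte ASCII. cp=U+003D
Byte[2]=F0: 4-byte lead, need 3 cont bytes. acc=0x0
Byte[3]=9C: continuation. acc=(acc<<6)|0x1C=0x1C
Byte[4]=01: expected 10xxxxxx continuation. INVALID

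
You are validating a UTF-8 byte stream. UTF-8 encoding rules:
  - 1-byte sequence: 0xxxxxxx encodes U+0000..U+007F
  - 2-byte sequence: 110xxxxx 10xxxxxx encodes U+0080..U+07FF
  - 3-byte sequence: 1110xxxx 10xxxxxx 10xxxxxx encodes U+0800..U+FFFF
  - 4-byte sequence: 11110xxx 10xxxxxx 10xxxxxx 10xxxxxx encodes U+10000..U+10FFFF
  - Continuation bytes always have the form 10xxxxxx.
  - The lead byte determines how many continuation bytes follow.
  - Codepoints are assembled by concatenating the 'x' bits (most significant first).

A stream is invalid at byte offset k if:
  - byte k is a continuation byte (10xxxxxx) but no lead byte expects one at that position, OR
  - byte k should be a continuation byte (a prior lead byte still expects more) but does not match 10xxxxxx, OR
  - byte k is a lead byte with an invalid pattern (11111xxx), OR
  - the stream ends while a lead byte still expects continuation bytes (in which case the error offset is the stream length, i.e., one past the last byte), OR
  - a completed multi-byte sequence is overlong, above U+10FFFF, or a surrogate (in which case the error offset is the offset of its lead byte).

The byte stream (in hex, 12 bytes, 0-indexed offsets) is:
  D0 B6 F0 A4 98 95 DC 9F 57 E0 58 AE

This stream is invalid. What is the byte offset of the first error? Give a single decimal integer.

Byte[0]=D0: 2-byte lead, need 1 cont bytes. acc=0x10
Byte[1]=B6: continuation. acc=(acc<<6)|0x36=0x436
Completed: cp=U+0436 (starts at byte 0)
Byte[2]=F0: 4-byte lead, need 3 cont bytes. acc=0x0
Byte[3]=A4: continuation. acc=(acc<<6)|0x24=0x24
Byte[4]=98: continuation. acc=(acc<<6)|0x18=0x918
Byte[5]=95: continuation. acc=(acc<<6)|0x15=0x24615
Completed: cp=U+24615 (starts at byte 2)
Byte[6]=DC: 2-byte lead, need 1 cont bytes. acc=0x1C
Byte[7]=9F: continuation. acc=(acc<<6)|0x1F=0x71F
Completed: cp=U+071F (starts at byte 6)
Byte[8]=57: 1-byte ASCII. cp=U+0057
Byte[9]=E0: 3-byte lead, need 2 cont bytes. acc=0x0
Byte[10]=58: expected 10xxxxxx continuation. INVALID

Answer: 10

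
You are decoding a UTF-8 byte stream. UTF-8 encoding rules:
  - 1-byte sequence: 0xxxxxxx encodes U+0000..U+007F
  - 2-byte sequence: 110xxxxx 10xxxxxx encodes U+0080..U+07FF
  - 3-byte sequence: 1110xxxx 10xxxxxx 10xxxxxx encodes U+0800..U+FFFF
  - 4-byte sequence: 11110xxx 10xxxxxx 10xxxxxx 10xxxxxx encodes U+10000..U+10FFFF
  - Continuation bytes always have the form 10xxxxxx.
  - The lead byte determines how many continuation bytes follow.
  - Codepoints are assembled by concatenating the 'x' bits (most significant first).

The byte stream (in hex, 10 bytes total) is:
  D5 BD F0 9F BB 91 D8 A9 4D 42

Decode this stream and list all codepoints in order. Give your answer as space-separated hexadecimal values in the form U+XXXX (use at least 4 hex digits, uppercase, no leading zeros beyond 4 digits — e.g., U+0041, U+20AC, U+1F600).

Answer: U+057D U+1FED1 U+0629 U+004D U+0042

Derivation:
Byte[0]=D5: 2-byte lead, need 1 cont bytes. acc=0x15
Byte[1]=BD: continuation. acc=(acc<<6)|0x3D=0x57D
Completed: cp=U+057D (starts at byte 0)
Byte[2]=F0: 4-byte lead, need 3 cont bytes. acc=0x0
Byte[3]=9F: continuation. acc=(acc<<6)|0x1F=0x1F
Byte[4]=BB: continuation. acc=(acc<<6)|0x3B=0x7FB
Byte[5]=91: continuation. acc=(acc<<6)|0x11=0x1FED1
Completed: cp=U+1FED1 (starts at byte 2)
Byte[6]=D8: 2-byte lead, need 1 cont bytes. acc=0x18
Byte[7]=A9: continuation. acc=(acc<<6)|0x29=0x629
Completed: cp=U+0629 (starts at byte 6)
Byte[8]=4D: 1-byte ASCII. cp=U+004D
Byte[9]=42: 1-byte ASCII. cp=U+0042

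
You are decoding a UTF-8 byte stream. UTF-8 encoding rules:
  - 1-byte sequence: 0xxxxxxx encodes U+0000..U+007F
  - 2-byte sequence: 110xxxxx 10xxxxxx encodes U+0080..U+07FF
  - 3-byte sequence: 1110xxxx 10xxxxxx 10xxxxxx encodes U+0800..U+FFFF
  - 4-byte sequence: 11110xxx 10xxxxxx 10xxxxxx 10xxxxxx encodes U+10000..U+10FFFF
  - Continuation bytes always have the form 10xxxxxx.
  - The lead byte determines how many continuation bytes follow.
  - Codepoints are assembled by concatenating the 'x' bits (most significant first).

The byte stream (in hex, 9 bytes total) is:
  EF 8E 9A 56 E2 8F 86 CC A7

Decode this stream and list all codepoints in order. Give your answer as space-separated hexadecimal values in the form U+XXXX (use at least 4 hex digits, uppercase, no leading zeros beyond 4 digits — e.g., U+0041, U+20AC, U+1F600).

Answer: U+F39A U+0056 U+23C6 U+0327

Derivation:
Byte[0]=EF: 3-byte lead, need 2 cont bytes. acc=0xF
Byte[1]=8E: continuation. acc=(acc<<6)|0x0E=0x3CE
Byte[2]=9A: continuation. acc=(acc<<6)|0x1A=0xF39A
Completed: cp=U+F39A (starts at byte 0)
Byte[3]=56: 1-byte ASCII. cp=U+0056
Byte[4]=E2: 3-byte lead, need 2 cont bytes. acc=0x2
Byte[5]=8F: continuation. acc=(acc<<6)|0x0F=0x8F
Byte[6]=86: continuation. acc=(acc<<6)|0x06=0x23C6
Completed: cp=U+23C6 (starts at byte 4)
Byte[7]=CC: 2-byte lead, need 1 cont bytes. acc=0xC
Byte[8]=A7: continuation. acc=(acc<<6)|0x27=0x327
Completed: cp=U+0327 (starts at byte 7)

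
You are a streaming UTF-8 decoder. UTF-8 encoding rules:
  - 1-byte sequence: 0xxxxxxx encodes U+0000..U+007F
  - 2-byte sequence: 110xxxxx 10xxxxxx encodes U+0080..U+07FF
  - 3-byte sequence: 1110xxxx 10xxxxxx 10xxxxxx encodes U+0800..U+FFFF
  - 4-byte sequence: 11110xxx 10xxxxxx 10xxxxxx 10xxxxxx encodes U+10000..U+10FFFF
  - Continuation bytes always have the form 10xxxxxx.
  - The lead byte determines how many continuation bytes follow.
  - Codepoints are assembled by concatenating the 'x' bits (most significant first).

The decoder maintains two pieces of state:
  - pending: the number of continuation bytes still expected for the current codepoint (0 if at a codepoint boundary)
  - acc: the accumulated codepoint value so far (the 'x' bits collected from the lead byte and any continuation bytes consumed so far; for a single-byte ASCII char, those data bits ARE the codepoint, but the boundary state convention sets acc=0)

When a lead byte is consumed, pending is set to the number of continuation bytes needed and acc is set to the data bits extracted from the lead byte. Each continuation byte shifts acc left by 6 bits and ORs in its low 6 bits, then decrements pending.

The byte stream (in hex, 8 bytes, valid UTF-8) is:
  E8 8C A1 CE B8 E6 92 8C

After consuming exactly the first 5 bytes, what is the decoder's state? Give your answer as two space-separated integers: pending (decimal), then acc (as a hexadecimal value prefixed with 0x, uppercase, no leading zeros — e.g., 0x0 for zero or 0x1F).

Byte[0]=E8: 3-byte lead. pending=2, acc=0x8
Byte[1]=8C: continuation. acc=(acc<<6)|0x0C=0x20C, pending=1
Byte[2]=A1: continuation. acc=(acc<<6)|0x21=0x8321, pending=0
Byte[3]=CE: 2-byte lead. pending=1, acc=0xE
Byte[4]=B8: continuation. acc=(acc<<6)|0x38=0x3B8, pending=0

Answer: 0 0x3B8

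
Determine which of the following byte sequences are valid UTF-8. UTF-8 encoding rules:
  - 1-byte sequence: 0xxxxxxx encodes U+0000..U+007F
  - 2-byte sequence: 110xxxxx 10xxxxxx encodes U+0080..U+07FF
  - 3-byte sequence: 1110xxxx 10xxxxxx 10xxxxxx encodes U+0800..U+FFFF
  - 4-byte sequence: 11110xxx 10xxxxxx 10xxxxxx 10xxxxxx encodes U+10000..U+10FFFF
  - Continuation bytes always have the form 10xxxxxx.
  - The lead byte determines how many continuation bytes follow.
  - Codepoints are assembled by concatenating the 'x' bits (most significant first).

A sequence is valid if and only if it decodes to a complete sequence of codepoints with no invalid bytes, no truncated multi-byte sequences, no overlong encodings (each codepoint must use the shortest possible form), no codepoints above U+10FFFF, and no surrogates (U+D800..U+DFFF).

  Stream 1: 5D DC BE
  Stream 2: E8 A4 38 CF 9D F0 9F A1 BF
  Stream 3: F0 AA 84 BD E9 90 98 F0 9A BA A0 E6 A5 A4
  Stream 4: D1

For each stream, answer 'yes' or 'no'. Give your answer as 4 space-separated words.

Stream 1: decodes cleanly. VALID
Stream 2: error at byte offset 2. INVALID
Stream 3: decodes cleanly. VALID
Stream 4: error at byte offset 1. INVALID

Answer: yes no yes no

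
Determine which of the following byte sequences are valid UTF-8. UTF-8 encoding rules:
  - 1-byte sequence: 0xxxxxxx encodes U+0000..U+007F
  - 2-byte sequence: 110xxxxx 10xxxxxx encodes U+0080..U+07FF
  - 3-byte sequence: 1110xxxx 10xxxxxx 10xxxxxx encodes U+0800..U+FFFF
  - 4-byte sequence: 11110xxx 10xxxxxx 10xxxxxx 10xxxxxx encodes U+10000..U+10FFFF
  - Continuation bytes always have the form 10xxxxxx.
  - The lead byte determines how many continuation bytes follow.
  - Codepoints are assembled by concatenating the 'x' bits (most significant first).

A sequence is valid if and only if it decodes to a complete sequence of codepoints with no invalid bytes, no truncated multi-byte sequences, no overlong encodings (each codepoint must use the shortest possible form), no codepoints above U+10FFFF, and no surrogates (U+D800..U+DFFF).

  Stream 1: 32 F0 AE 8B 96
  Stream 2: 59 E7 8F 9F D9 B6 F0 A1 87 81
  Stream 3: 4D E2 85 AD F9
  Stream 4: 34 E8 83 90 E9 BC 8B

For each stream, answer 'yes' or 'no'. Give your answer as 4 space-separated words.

Answer: yes yes no yes

Derivation:
Stream 1: decodes cleanly. VALID
Stream 2: decodes cleanly. VALID
Stream 3: error at byte offset 4. INVALID
Stream 4: decodes cleanly. VALID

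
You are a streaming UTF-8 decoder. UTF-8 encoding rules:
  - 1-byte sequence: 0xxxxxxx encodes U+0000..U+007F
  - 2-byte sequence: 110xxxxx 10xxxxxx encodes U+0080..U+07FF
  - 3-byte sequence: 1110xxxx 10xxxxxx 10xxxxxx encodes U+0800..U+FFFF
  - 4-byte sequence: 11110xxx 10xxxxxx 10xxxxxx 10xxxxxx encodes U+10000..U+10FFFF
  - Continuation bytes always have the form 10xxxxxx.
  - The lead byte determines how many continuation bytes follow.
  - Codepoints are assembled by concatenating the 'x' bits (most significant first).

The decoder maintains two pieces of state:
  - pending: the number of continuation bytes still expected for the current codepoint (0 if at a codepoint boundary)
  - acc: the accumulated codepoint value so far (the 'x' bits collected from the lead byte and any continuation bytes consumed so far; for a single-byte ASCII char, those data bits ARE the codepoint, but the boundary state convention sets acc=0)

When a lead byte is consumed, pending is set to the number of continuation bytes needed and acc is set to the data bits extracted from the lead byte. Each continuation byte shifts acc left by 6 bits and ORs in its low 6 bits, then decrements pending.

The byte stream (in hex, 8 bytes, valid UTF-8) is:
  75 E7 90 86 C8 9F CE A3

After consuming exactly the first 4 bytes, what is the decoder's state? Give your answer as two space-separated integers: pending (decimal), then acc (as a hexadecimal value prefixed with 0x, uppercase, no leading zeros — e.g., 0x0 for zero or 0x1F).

Answer: 0 0x7406

Derivation:
Byte[0]=75: 1-byte. pending=0, acc=0x0
Byte[1]=E7: 3-byte lead. pending=2, acc=0x7
Byte[2]=90: continuation. acc=(acc<<6)|0x10=0x1D0, pending=1
Byte[3]=86: continuation. acc=(acc<<6)|0x06=0x7406, pending=0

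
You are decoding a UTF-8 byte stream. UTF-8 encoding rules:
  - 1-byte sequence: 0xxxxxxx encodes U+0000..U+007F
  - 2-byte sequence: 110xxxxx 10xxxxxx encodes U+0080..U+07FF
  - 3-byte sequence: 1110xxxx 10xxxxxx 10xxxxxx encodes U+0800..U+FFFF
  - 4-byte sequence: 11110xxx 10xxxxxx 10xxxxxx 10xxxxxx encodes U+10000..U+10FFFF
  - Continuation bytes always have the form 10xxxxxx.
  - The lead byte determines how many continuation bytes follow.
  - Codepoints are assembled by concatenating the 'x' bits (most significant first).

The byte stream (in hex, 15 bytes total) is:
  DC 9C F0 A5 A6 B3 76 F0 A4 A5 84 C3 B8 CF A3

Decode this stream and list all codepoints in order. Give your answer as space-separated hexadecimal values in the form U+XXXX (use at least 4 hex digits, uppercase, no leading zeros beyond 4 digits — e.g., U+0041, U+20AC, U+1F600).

Answer: U+071C U+259B3 U+0076 U+24944 U+00F8 U+03E3

Derivation:
Byte[0]=DC: 2-byte lead, need 1 cont bytes. acc=0x1C
Byte[1]=9C: continuation. acc=(acc<<6)|0x1C=0x71C
Completed: cp=U+071C (starts at byte 0)
Byte[2]=F0: 4-byte lead, need 3 cont bytes. acc=0x0
Byte[3]=A5: continuation. acc=(acc<<6)|0x25=0x25
Byte[4]=A6: continuation. acc=(acc<<6)|0x26=0x966
Byte[5]=B3: continuation. acc=(acc<<6)|0x33=0x259B3
Completed: cp=U+259B3 (starts at byte 2)
Byte[6]=76: 1-byte ASCII. cp=U+0076
Byte[7]=F0: 4-byte lead, need 3 cont bytes. acc=0x0
Byte[8]=A4: continuation. acc=(acc<<6)|0x24=0x24
Byte[9]=A5: continuation. acc=(acc<<6)|0x25=0x925
Byte[10]=84: continuation. acc=(acc<<6)|0x04=0x24944
Completed: cp=U+24944 (starts at byte 7)
Byte[11]=C3: 2-byte lead, need 1 cont bytes. acc=0x3
Byte[12]=B8: continuation. acc=(acc<<6)|0x38=0xF8
Completed: cp=U+00F8 (starts at byte 11)
Byte[13]=CF: 2-byte lead, need 1 cont bytes. acc=0xF
Byte[14]=A3: continuation. acc=(acc<<6)|0x23=0x3E3
Completed: cp=U+03E3 (starts at byte 13)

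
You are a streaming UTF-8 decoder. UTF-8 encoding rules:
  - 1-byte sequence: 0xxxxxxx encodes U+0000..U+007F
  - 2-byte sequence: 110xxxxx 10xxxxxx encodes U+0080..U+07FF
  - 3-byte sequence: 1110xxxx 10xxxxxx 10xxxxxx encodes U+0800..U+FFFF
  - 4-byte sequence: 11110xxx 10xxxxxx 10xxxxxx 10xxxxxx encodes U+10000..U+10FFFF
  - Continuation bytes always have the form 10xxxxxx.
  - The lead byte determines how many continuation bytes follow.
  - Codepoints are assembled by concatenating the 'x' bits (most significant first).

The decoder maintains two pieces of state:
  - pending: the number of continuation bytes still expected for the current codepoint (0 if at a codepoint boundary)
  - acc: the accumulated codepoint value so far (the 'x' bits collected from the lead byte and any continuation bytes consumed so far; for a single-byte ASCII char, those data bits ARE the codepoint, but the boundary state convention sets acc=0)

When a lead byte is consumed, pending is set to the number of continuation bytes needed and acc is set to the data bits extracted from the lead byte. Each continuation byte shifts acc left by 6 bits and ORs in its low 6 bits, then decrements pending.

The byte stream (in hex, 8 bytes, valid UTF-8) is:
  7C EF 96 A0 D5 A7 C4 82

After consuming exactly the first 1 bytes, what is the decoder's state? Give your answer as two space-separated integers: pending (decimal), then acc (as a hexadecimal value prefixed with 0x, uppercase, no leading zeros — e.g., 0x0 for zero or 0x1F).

Byte[0]=7C: 1-byte. pending=0, acc=0x0

Answer: 0 0x0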